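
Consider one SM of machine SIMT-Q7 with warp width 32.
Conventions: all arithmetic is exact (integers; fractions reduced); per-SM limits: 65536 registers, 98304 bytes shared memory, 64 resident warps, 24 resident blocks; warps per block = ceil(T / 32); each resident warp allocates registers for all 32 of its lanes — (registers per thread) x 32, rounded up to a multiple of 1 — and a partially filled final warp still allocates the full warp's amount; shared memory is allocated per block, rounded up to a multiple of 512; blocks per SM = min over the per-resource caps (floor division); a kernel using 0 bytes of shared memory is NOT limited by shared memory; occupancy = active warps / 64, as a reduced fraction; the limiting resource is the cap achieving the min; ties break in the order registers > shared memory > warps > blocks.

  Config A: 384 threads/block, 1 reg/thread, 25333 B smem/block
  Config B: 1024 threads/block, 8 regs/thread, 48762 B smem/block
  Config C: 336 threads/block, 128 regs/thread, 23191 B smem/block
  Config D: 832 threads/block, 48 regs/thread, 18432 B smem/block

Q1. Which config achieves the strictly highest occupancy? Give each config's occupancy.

occupancies: A 9/16, B 1, C 11/64, D 13/32

Answer: B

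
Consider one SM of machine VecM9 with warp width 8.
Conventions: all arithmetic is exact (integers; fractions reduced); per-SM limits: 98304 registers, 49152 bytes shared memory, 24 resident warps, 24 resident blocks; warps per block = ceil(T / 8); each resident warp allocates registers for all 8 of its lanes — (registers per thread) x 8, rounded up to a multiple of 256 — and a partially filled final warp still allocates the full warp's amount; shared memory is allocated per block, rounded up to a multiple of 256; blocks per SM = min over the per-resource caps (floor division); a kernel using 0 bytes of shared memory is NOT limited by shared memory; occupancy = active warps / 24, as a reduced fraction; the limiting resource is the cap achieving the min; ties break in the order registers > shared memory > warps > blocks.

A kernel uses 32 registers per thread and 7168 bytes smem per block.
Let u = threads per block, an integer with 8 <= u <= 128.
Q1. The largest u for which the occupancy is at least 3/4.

Answer: u = 96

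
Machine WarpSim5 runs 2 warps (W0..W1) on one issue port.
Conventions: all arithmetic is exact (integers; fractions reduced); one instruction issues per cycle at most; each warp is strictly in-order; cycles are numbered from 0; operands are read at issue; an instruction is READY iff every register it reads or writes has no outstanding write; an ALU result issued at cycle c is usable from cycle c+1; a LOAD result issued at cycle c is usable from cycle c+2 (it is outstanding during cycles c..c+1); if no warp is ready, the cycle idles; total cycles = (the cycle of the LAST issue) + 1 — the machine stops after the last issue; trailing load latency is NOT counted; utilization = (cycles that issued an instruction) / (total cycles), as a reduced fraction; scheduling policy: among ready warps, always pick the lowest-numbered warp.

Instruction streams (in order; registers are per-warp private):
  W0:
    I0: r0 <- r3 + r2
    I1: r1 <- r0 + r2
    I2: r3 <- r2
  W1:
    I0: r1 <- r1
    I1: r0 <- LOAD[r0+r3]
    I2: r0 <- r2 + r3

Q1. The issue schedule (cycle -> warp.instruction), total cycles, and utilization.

cycle 0: W0.I0
cycle 1: W0.I1
cycle 2: W0.I2
cycle 3: W1.I0
cycle 4: W1.I1
cycle 5: idle
cycle 6: W1.I2

Answer: 7 cycles, utilization 6/7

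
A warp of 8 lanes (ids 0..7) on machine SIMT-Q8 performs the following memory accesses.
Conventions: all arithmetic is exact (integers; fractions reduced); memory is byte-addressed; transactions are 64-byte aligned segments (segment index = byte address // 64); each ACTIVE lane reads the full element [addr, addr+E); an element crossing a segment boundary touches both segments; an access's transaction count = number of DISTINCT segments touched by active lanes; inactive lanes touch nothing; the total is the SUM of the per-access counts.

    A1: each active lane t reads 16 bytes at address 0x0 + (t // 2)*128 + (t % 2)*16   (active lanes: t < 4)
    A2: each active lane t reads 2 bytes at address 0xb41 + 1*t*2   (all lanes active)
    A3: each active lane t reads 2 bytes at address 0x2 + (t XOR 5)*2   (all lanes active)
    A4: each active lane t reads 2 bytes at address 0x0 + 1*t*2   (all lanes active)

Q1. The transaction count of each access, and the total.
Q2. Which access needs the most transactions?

A1: 2 transactions
A2: 1 transaction
A3: 1 transaction
A4: 1 transaction

Answer: 2,1,1,1; total 5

Answer: A1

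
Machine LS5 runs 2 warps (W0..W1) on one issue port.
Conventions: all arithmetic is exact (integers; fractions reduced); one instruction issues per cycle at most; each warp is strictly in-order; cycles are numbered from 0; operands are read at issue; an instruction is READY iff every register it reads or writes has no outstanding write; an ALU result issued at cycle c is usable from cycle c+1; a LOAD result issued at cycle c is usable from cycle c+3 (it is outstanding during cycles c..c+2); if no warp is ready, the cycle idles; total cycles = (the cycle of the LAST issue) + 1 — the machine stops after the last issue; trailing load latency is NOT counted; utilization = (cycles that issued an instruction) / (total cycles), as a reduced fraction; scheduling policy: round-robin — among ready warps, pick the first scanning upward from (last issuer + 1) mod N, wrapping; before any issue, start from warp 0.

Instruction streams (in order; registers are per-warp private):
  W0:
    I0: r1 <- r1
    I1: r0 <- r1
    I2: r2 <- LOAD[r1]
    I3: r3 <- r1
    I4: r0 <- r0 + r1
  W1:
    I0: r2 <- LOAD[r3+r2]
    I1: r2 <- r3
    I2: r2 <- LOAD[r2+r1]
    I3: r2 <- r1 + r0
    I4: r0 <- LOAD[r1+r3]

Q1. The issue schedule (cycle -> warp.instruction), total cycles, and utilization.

cycle 0: W0.I0
cycle 1: W1.I0
cycle 2: W0.I1
cycle 3: W0.I2
cycle 4: W1.I1
cycle 5: W0.I3
cycle 6: W1.I2
cycle 7: W0.I4
cycle 8: idle
cycle 9: W1.I3
cycle 10: W1.I4

Answer: 11 cycles, utilization 10/11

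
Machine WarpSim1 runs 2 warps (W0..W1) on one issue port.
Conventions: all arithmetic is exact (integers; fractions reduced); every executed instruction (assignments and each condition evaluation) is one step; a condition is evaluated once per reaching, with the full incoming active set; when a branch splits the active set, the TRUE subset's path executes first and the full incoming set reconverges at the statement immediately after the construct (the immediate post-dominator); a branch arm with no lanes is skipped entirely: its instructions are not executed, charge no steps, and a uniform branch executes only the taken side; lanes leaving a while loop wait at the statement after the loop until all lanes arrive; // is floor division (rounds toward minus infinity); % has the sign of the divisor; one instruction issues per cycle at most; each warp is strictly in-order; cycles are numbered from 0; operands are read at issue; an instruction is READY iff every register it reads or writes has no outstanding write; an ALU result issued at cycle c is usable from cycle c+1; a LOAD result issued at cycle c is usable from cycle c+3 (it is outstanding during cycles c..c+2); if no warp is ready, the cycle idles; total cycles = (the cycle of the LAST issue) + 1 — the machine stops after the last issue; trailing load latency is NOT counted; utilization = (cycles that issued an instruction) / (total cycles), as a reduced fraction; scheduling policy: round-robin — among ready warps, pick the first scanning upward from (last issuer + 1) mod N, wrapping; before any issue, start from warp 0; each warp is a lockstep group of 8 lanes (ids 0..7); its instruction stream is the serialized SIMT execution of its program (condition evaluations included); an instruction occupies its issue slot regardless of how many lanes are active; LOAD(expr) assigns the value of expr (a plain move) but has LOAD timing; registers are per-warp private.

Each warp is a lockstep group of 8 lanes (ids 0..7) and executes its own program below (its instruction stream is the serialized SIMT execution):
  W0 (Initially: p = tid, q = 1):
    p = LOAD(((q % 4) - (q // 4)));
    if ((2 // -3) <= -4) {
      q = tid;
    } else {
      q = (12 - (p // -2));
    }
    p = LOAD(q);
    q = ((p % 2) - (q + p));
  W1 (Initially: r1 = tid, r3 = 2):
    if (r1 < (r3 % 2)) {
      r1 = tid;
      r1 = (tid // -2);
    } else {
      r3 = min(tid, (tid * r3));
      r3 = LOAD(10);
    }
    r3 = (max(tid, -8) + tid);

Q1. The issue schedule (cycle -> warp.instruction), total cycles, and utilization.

cycle 0: W0.I0
cycle 1: W1.I0
cycle 2: W0.I1
cycle 3: W1.I1
cycle 4: W0.I2
cycle 5: W1.I2
cycle 6: W0.I3
cycle 7: idle
cycle 8: W1.I3
cycle 9: W0.I4

Answer: 10 cycles, utilization 9/10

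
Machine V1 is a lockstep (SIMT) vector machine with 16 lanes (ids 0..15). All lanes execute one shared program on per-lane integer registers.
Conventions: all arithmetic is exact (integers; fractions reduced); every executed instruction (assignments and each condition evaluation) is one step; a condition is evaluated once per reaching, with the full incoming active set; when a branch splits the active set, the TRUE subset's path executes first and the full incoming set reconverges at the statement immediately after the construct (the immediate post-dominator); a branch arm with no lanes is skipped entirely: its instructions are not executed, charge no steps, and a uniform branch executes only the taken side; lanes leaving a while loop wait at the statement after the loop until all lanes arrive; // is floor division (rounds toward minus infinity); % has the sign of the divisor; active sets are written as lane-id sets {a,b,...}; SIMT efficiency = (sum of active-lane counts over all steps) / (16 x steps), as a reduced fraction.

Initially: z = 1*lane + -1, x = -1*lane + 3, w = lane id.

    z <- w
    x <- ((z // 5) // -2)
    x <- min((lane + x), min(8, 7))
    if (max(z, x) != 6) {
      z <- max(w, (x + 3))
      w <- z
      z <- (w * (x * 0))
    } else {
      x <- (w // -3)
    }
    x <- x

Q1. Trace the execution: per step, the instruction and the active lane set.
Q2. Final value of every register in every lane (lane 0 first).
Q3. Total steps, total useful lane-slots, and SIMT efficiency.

step 0: z <- w                       {0,1,2,3,4,5,6,7,8,9,10,11,12,13,14,15}
step 1: x <- ((z // 5) // -2)        {0,1,2,3,4,5,6,7,8,9,10,11,12,13,14,15}
step 2: x <- min((lane + x), min(8, 7)) {0,1,2,3,4,5,6,7,8,9,10,11,12,13,14,15}
step 3: eval (max(z, x) != 6)        {0,1,2,3,4,5,6,7,8,9,10,11,12,13,14,15}
step 4: z <- max(w, (x + 3))         {0,1,2,3,4,5,7,8,9,10,11,12,13,14,15}
step 5: w <- z                       {0,1,2,3,4,5,7,8,9,10,11,12,13,14,15}
step 6: z <- (w * (x * 0))           {0,1,2,3,4,5,7,8,9,10,11,12,13,14,15}
step 7: x <- (w // -3)               {6}
step 8: x <- x                       {0,1,2,3,4,5,6,7,8,9,10,11,12,13,14,15}

Answer: 9 steps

z: 0,0,0,0,0,0,6,0,0,0,0,0,0,0,0,0
x: 0,1,2,3,4,4,-2,6,7,7,7,7,7,7,7,7
w: 3,4,5,6,7,7,6,9,10,10,10,11,12,13,14,15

steps = 9; useful = 126; efficiency = 126/144 = 7/8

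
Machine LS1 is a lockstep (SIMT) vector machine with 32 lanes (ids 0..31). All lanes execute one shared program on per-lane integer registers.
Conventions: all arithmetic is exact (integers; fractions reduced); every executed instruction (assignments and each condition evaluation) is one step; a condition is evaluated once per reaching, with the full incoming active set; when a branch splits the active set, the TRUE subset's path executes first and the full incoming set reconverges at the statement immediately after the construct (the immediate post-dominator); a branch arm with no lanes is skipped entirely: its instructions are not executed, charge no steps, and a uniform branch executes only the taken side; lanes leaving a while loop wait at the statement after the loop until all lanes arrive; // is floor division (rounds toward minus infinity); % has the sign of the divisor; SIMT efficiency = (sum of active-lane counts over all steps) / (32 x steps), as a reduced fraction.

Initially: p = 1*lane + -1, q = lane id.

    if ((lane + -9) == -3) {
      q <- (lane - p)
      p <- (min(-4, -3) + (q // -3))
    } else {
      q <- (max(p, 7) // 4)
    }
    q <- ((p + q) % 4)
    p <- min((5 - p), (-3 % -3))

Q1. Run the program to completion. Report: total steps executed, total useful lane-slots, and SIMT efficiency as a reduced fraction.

Answer: 6 steps, 129 useful, 43/64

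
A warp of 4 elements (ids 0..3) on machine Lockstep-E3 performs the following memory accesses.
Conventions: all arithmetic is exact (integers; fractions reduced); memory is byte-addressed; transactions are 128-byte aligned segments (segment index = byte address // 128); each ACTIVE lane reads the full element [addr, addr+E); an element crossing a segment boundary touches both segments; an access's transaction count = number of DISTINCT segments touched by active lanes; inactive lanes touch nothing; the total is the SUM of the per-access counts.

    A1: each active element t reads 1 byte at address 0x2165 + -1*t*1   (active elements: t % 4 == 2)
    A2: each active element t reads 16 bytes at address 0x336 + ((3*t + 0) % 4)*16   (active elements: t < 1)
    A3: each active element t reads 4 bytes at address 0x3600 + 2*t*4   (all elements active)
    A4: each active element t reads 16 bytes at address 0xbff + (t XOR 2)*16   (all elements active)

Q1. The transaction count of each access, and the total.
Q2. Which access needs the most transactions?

A1: 1 transaction
A2: 1 transaction
A3: 1 transaction
A4: 2 transactions

Answer: 1,1,1,2; total 5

Answer: A4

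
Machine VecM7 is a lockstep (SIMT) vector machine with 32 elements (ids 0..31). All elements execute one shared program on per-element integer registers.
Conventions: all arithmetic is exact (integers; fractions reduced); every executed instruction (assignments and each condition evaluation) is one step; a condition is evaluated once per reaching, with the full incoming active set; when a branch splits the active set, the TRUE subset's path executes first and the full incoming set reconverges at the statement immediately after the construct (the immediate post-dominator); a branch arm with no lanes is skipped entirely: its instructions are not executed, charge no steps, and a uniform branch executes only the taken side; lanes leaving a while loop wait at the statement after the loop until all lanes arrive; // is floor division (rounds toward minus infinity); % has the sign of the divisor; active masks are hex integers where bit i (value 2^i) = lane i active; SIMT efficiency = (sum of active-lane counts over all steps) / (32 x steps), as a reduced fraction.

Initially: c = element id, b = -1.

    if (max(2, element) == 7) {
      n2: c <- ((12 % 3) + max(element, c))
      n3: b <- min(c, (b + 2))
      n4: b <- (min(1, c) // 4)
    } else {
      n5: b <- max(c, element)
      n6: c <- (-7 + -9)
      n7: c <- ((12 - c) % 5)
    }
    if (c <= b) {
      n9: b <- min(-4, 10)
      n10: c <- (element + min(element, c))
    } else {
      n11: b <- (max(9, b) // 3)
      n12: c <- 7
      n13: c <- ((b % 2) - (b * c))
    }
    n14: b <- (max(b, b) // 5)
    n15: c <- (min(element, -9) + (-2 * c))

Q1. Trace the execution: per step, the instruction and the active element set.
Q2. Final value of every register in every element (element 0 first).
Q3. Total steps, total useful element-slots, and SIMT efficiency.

step 0: eval (max(2, element) == 7)  0xffffffff
step 1: c <- ((12 % 3) + max(element, c)) 0x00000080
step 2: b <- min(c, (b + 2))         0x00000080
step 3: b <- (min(1, c) // 4)        0x00000080
step 4: b <- max(c, element)         0xffffff7f
step 5: c <- (-7 + -9)               0xffffff7f
step 6: c <- ((12 - c) % 5)          0xffffff7f
step 7: eval (c <= b)                0xffffffff
step 8: b <- min(-4, 10)             0xffffff78
step 9: c <- (element + min(element, c)) 0xffffff78
step 10: b <- (max(9, b) // 3)        0x00000087
step 11: c <- 7                       0x00000087
step 12: c <- ((b % 2) - (b * c))     0x00000087
step 13: b <- (max(b, b) // 5)        0xffffffff
step 14: c <- (min(element, -9) + (-2 * c)) 0xffffffff

Answer: 15 steps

c: 31,31,31,-21,-23,-25,-27,31,-31,-33,-35,-37,-39,-41,-43,-45,-47,-49,-51,-53,-55,-57,-59,-61,-63,-65,-67,-69,-71,-73,-75,-77
b: 0,0,0,-1,-1,-1,-1,0,-1,-1,-1,-1,-1,-1,-1,-1,-1,-1,-1,-1,-1,-1,-1,-1,-1,-1,-1,-1,-1,-1,-1,-1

steps = 15; useful = 292; efficiency = 292/480 = 73/120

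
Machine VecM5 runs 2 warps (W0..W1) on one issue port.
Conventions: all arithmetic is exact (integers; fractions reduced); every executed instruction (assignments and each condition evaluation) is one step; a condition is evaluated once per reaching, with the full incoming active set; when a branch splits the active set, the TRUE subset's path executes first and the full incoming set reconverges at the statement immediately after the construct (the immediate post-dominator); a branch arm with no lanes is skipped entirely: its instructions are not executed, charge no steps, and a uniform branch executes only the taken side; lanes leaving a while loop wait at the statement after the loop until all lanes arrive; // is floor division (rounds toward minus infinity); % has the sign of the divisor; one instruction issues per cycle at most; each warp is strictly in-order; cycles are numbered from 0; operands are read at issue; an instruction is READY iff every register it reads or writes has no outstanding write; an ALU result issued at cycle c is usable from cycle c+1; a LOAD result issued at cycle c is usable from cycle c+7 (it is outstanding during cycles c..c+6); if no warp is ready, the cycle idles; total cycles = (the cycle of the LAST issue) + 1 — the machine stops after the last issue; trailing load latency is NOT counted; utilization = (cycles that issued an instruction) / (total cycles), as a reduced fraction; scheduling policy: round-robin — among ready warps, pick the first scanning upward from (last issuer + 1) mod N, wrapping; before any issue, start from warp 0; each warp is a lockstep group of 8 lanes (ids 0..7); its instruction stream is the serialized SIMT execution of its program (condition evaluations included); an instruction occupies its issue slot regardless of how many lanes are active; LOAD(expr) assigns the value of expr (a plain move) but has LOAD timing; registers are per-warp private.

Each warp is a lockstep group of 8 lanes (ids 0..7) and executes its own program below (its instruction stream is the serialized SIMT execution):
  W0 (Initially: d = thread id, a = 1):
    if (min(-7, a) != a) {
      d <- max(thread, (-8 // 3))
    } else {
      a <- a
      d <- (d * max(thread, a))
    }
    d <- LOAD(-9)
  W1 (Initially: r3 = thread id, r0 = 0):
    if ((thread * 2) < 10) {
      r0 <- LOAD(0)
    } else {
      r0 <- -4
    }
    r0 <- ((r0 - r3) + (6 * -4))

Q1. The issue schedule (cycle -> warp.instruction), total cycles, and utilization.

cycle 0: W0.I0
cycle 1: W1.I0
cycle 2: W0.I1
cycle 3: W1.I1
cycle 4: W0.I2
cycle 5: idle
cycle 6: idle
cycle 7: idle
cycle 8: idle
cycle 9: idle
cycle 10: W1.I2
cycle 11: W1.I3

Answer: 12 cycles, utilization 7/12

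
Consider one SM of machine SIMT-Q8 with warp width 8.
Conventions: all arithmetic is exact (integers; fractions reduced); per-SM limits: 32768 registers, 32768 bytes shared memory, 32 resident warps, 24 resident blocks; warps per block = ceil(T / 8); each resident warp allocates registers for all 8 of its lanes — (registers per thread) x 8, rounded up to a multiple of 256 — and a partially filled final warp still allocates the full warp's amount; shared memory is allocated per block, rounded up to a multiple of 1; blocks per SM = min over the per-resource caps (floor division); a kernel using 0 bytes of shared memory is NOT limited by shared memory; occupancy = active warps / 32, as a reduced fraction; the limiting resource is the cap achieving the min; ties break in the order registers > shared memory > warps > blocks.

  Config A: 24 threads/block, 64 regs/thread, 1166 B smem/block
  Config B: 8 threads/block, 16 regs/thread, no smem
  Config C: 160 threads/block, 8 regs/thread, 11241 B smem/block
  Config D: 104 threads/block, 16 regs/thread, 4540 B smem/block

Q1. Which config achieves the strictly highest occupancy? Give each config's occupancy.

occupancies: A 15/16, B 3/4, C 5/8, D 13/16

Answer: A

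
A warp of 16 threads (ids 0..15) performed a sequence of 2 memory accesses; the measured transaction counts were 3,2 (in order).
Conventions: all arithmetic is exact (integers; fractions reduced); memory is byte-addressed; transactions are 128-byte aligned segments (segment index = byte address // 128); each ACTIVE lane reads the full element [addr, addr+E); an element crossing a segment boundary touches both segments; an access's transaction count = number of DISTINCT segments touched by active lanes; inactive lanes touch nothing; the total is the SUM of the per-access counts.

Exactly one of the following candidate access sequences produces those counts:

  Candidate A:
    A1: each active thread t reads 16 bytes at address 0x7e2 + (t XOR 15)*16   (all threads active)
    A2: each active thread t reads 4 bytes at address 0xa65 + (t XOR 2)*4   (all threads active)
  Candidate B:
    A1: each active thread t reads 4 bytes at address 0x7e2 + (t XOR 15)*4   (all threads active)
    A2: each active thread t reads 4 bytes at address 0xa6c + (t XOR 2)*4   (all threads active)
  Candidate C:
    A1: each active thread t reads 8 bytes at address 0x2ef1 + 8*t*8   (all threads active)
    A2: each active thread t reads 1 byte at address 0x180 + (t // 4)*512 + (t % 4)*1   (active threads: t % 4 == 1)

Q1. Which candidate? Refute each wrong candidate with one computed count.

B: A1 gives 2 transactions, not 3
C: A1 gives 9 transactions, not 3
A: all counts match (3,2)

Answer: A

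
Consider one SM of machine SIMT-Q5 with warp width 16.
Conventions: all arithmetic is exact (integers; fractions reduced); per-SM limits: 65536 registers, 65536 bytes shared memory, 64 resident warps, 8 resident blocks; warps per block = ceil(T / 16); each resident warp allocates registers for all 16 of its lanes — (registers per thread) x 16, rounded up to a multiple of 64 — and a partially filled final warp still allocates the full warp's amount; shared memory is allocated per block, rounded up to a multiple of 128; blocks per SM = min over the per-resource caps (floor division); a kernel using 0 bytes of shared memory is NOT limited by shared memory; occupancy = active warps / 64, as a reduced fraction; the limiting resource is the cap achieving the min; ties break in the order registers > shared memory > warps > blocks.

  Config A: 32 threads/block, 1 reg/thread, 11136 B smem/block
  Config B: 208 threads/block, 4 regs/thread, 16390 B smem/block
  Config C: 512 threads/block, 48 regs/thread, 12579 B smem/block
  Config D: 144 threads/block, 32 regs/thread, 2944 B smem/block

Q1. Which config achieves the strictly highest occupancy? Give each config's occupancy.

occupancies: A 5/32, B 39/64, C 1, D 63/64

Answer: C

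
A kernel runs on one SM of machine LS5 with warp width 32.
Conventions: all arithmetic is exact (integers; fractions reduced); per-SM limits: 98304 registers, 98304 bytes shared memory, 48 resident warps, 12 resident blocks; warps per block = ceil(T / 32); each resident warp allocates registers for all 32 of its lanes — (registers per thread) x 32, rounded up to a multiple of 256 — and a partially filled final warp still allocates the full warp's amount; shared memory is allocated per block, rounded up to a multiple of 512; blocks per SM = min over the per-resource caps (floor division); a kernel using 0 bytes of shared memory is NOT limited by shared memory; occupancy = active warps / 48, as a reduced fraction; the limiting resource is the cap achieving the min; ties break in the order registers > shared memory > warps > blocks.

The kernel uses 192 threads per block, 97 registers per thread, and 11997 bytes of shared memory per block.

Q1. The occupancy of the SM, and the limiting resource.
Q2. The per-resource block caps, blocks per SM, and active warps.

Answer: occupancy 1/2, limited by registers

registers: 4 blocks
shared memory: 8 blocks
warps: 8 blocks
blocks: 12 blocks

Answer: 4 blocks, 24 active warps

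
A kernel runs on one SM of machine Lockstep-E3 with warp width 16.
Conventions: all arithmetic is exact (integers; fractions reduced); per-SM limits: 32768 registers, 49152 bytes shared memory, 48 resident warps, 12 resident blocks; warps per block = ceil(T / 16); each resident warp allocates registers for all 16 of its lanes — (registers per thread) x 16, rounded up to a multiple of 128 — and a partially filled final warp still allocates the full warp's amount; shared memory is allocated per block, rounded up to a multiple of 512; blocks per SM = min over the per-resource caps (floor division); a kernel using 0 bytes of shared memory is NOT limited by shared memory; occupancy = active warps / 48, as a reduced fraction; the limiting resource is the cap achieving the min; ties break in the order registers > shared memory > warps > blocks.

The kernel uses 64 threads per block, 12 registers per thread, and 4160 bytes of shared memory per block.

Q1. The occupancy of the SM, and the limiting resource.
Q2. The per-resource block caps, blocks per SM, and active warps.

Answer: occupancy 5/6, limited by shared memory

registers: 32 blocks
shared memory: 10 blocks
warps: 12 blocks
blocks: 12 blocks

Answer: 10 blocks, 40 active warps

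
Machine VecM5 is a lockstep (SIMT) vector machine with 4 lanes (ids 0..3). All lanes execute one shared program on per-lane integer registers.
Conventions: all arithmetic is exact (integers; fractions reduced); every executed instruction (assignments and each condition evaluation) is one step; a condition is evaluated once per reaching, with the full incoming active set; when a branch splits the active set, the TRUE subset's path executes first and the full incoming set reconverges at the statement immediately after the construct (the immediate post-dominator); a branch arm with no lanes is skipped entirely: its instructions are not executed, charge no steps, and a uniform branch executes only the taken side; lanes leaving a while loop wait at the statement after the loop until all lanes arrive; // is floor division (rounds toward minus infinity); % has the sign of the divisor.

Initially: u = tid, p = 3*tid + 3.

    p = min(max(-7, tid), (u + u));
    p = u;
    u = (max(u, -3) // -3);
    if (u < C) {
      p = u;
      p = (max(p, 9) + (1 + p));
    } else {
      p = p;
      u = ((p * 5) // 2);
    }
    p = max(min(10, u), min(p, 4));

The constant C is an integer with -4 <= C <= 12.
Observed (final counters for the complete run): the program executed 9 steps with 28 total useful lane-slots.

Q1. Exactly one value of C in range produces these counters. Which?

Answer: C = 0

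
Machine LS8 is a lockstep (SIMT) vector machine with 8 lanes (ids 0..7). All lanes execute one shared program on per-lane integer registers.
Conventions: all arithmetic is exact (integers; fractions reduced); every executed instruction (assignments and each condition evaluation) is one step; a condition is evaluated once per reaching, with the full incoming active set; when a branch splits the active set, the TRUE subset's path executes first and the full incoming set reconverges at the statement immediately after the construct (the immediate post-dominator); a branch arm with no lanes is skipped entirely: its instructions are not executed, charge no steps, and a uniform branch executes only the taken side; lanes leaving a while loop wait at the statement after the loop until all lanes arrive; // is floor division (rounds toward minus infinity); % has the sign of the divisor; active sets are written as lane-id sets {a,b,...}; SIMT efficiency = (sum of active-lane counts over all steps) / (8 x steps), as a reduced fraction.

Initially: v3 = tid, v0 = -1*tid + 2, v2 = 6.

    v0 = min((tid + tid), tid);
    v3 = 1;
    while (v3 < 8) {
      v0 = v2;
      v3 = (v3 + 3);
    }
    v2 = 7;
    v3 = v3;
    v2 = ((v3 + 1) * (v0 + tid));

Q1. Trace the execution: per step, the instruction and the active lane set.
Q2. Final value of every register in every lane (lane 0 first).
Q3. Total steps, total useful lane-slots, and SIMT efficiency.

step 0: v0 <- min((tid + tid), tid)  {0,1,2,3,4,5,6,7}
step 1: v3 <- 1                      {0,1,2,3,4,5,6,7}
step 2: eval (v3 < 8)                {0,1,2,3,4,5,6,7}
step 3: v0 <- v2                     {0,1,2,3,4,5,6,7}
step 4: v3 <- (v3 + 3)               {0,1,2,3,4,5,6,7}
step 5: eval (v3 < 8)                {0,1,2,3,4,5,6,7}
step 6: v0 <- v2                     {0,1,2,3,4,5,6,7}
step 7: v3 <- (v3 + 3)               {0,1,2,3,4,5,6,7}
step 8: eval (v3 < 8)                {0,1,2,3,4,5,6,7}
step 9: v0 <- v2                     {0,1,2,3,4,5,6,7}
step 10: v3 <- (v3 + 3)               {0,1,2,3,4,5,6,7}
step 11: eval (v3 < 8)                {0,1,2,3,4,5,6,7}
step 12: v2 <- 7                      {0,1,2,3,4,5,6,7}
step 13: v3 <- v3                     {0,1,2,3,4,5,6,7}
step 14: v2 <- ((v3 + 1) * (v0 + tid)) {0,1,2,3,4,5,6,7}

Answer: 15 steps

v3: 10,10,10,10,10,10,10,10
v0: 6,6,6,6,6,6,6,6
v2: 66,77,88,99,110,121,132,143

steps = 15; useful = 120; efficiency = 120/120 = 1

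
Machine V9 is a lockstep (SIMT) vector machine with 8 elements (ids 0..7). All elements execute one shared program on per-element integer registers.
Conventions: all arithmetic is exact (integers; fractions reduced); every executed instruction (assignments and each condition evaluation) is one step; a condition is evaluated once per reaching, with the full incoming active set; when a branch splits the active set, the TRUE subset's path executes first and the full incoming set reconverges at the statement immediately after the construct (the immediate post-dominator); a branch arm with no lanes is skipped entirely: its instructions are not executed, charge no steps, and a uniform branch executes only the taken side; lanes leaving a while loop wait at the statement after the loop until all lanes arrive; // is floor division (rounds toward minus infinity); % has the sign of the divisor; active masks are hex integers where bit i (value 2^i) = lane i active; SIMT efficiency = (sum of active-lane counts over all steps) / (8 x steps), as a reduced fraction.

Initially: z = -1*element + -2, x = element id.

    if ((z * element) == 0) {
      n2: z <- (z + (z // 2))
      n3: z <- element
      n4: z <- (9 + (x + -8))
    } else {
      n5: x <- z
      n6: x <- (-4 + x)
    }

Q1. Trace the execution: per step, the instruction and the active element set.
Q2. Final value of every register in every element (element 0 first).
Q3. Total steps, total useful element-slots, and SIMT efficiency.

step 0: eval ((z * element) == 0)    0xff
step 1: z <- (z + (z // 2))          0x01
step 2: z <- element                 0x01
step 3: z <- (9 + (x + -8))          0x01
step 4: x <- z                       0xfe
step 5: x <- (-4 + x)                0xfe

Answer: 6 steps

z: 1,-3,-4,-5,-6,-7,-8,-9
x: 0,-7,-8,-9,-10,-11,-12,-13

steps = 6; useful = 25; efficiency = 25/48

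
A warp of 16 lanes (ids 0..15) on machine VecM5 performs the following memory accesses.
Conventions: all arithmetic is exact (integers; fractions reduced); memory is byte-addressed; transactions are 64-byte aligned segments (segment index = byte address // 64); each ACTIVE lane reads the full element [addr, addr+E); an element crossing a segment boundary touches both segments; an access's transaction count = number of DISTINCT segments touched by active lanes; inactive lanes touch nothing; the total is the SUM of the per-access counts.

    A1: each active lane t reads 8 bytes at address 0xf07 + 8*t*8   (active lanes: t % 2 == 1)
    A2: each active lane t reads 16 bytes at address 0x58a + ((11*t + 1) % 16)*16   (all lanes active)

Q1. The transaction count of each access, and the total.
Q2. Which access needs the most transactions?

A1: 8 transactions
A2: 5 transactions

Answer: 8,5; total 13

Answer: A1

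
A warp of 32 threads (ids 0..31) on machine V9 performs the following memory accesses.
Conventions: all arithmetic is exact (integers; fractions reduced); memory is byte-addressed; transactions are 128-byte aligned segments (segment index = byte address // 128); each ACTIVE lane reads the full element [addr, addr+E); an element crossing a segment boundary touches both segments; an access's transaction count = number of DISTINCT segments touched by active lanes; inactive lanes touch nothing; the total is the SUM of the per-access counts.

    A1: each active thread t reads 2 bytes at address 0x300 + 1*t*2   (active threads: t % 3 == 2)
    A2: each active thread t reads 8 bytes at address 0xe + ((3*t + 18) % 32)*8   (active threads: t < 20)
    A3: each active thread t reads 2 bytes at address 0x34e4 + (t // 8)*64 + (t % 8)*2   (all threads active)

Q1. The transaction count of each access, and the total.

A1: 1 transaction
A2: 3 transactions
A3: 3 transactions

Answer: 1,3,3; total 7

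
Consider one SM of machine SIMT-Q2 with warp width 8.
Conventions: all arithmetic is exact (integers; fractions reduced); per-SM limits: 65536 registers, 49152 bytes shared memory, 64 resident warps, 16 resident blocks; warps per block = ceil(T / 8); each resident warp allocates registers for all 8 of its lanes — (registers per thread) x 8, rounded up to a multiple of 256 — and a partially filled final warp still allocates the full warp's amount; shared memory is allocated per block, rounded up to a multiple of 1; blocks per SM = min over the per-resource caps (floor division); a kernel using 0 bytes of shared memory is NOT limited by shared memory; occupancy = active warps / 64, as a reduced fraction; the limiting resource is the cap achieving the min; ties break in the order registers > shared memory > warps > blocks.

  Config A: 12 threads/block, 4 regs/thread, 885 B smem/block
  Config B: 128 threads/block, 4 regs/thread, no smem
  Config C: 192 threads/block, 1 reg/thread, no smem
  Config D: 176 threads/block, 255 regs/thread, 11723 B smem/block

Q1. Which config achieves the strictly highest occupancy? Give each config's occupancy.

occupancies: A 1/2, B 1, C 3/4, D 11/32

Answer: B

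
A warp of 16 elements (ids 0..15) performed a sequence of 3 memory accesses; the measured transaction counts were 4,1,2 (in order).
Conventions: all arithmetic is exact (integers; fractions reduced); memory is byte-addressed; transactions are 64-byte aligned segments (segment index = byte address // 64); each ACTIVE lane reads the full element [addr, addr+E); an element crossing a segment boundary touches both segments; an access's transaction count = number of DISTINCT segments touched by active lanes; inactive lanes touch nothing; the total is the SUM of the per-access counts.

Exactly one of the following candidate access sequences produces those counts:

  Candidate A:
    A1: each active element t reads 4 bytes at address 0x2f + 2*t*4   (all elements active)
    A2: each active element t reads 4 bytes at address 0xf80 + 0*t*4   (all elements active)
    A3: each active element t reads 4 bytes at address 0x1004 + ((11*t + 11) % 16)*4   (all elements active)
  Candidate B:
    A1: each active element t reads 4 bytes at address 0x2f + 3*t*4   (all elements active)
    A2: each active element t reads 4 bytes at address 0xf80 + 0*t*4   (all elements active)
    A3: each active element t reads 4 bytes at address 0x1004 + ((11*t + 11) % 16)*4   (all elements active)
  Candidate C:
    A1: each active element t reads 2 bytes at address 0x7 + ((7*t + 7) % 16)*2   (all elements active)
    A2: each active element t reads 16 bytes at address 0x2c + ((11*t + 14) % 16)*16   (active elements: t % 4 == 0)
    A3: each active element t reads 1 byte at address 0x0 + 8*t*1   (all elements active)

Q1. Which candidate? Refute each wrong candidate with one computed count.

A: A1 gives 3 transactions, not 4
C: A1 gives 1 transaction, not 4
B: all counts match (4,1,2)

Answer: B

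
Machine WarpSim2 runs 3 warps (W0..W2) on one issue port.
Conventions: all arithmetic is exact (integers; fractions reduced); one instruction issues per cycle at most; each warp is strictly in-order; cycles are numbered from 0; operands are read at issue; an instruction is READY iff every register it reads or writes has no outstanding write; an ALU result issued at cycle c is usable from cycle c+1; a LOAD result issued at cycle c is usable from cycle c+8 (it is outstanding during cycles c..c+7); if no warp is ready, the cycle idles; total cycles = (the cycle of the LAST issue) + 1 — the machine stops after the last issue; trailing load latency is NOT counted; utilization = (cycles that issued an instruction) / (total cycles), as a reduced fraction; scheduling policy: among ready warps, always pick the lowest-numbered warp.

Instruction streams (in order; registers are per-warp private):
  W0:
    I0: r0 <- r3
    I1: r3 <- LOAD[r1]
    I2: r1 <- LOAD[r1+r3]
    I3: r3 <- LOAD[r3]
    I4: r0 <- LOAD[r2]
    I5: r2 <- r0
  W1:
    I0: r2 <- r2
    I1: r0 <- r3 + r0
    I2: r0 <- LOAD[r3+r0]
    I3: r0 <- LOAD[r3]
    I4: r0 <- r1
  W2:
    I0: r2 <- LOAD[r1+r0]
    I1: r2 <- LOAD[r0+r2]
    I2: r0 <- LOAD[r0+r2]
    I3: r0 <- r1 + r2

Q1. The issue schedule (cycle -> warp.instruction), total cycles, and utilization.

cycle 0: W0.I0
cycle 1: W0.I1
cycle 2: W1.I0
cycle 3: W1.I1
cycle 4: W1.I2
cycle 5: W2.I0
cycle 6: idle
cycle 7: idle
cycle 8: idle
cycle 9: W0.I2
cycle 10: W0.I3
cycle 11: W0.I4
cycle 12: W1.I3
cycle 13: W2.I1
cycle 14: idle
cycle 15: idle
cycle 16: idle
cycle 17: idle
cycle 18: idle
cycle 19: W0.I5
cycle 20: W1.I4
cycle 21: W2.I2
cycle 22: idle
cycle 23: idle
cycle 24: idle
cycle 25: idle
cycle 26: idle
cycle 27: idle
cycle 28: idle
cycle 29: W2.I3

Answer: 30 cycles, utilization 1/2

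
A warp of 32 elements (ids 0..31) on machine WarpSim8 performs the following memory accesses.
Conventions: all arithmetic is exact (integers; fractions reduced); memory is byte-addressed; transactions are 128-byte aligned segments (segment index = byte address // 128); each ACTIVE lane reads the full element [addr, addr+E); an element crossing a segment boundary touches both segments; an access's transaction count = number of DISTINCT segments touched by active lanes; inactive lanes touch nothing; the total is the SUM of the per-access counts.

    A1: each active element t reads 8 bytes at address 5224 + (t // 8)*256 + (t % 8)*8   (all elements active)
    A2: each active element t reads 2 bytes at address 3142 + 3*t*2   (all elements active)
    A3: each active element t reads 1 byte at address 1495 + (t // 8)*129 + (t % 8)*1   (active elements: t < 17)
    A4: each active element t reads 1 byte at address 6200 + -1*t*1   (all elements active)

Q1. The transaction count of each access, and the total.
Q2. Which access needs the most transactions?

A1: 8 transactions
A2: 3 transactions
A3: 3 transactions
A4: 1 transaction

Answer: 8,3,3,1; total 15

Answer: A1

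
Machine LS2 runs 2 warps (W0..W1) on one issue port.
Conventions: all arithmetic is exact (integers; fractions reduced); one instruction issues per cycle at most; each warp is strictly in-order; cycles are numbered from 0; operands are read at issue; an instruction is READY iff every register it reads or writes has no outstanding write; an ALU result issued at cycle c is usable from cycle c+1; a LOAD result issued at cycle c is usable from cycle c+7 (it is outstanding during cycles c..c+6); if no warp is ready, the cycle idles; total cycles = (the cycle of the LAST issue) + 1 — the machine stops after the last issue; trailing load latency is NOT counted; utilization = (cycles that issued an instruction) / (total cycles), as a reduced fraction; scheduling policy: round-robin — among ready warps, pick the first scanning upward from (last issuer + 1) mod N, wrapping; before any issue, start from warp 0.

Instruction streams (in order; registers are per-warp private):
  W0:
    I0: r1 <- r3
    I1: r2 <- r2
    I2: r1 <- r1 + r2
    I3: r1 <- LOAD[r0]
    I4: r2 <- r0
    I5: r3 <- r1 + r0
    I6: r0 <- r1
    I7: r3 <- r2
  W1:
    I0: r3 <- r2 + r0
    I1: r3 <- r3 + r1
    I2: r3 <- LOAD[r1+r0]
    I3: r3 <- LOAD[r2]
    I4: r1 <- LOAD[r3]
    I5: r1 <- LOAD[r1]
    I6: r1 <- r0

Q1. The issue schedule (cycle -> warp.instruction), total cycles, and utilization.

cycle 0: W0.I0
cycle 1: W1.I0
cycle 2: W0.I1
cycle 3: W1.I1
cycle 4: W0.I2
cycle 5: W1.I2
cycle 6: W0.I3
cycle 7: W0.I4
cycle 8: idle
cycle 9: idle
cycle 10: idle
cycle 11: idle
cycle 12: W1.I3
cycle 13: W0.I5
cycle 14: W0.I6
cycle 15: W0.I7
cycle 16: idle
cycle 17: idle
cycle 18: idle
cycle 19: W1.I4
cycle 20: idle
cycle 21: idle
cycle 22: idle
cycle 23: idle
cycle 24: idle
cycle 25: idle
cycle 26: W1.I5
cycle 27: idle
cycle 28: idle
cycle 29: idle
cycle 30: idle
cycle 31: idle
cycle 32: idle
cycle 33: W1.I6

Answer: 34 cycles, utilization 15/34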